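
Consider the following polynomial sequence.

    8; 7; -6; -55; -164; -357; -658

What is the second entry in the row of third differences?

-24

First differences: -1, -13, -49, -109, -193, -301
Second differences: -12, -36, -60, -84, -108
Third differences: -24, -24, -24, -24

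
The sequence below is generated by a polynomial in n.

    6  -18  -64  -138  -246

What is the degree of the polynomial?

First differences: -24, -46, -74, -108
Second differences: -22, -28, -34
Third differences: -6, -6
The third differences are constant, so the polynomial has degree 3.

3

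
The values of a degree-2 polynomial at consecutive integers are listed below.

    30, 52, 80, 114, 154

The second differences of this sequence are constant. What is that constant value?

D1: 22, 28, 34, 40
D2: 6, 6, 6

6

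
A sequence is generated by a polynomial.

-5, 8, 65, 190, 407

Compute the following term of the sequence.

Δ: 13, 57, 125, 217
Δ²: 44, 68, 92
Δ³: 24, 24
The third differences are constant (24).
92 + 24 = 116;  217 + 116 = 333;  407 + 333 = 740

740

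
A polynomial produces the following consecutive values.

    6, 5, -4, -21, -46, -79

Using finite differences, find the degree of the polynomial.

Δ: -1, -9, -17, -25, -33
Δ²: -8, -8, -8, -8
The second differences are constant, so the polynomial has degree 2.

2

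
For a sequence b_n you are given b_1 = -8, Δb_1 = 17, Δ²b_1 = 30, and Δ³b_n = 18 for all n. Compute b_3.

Build the table forward from the leading diagonal:
D3: 18  18  18
D2: 30  48  66
D1: 17  47  95
b: -8  9  56

56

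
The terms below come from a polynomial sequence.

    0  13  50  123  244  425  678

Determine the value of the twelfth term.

3443

13 , 37 , 73 , 121 , 181 , 253
24 , 36 , 48 , 60 , 72
12 , 12 , 12 , 12
Constant third difference = 12, so extend:
72 + 12 = 84;  253 + 84 = 337;  678 + 337 = 1015
84 + 12 = 96;  337 + 96 = 433;  1015 + 433 = 1448
96 + 12 = 108;  433 + 108 = 541;  1448 + 541 = 1989
108 + 12 = 120;  541 + 120 = 661;  1989 + 661 = 2650
120 + 12 = 132;  661 + 132 = 793;  2650 + 793 = 3443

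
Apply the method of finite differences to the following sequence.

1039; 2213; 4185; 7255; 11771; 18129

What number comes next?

First differences: 1174 , 1972 , 3070 , 4516 , 6358
Second differences: 798 , 1098 , 1446 , 1842
Third differences: 300 , 348 , 396
Fourth differences: 48 , 48
The fourth differences are constant (48).
396 + 48 = 444;  1842 + 444 = 2286;  6358 + 2286 = 8644;  18129 + 8644 = 26773

26773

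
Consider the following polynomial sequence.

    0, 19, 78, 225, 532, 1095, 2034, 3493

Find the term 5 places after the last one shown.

25308

Δ: 19, 59, 147, 307, 563, 939, 1459
Δ²: 40, 88, 160, 256, 376, 520
Δ³: 48, 72, 96, 120, 144
Δ⁴: 24, 24, 24, 24
The fourth differences are constant (24).
144 + 24 = 168;  520 + 168 = 688;  1459 + 688 = 2147;  3493 + 2147 = 5640
168 + 24 = 192;  688 + 192 = 880;  2147 + 880 = 3027;  5640 + 3027 = 8667
192 + 24 = 216;  880 + 216 = 1096;  3027 + 1096 = 4123;  8667 + 4123 = 12790
216 + 24 = 240;  1096 + 240 = 1336;  4123 + 1336 = 5459;  12790 + 5459 = 18249
240 + 24 = 264;  1336 + 264 = 1600;  5459 + 1600 = 7059;  18249 + 7059 = 25308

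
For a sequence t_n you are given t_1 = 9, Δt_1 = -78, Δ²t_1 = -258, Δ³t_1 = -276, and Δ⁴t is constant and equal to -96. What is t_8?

-18975

Build the table forward from the leading diagonal:
Fourth differences: -96, -96, -96, -96, -96, -96, -96, -96
Third differences: -276, -372, -468, -564, -660, -756, -852, -948
Second differences: -258, -534, -906, -1374, -1938, -2598, -3354, -4206
First differences: -78, -336, -870, -1776, -3150, -5088, -7686, -11040
t: 9, -69, -405, -1275, -3051, -6201, -11289, -18975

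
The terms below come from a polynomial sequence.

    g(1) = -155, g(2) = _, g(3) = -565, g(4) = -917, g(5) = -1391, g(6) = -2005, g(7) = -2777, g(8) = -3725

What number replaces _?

-317

Using the last 6 terms:
-352  -474  -614  -772  -948
-122  -140  -158  -176
-18  -18  -18
Constant third difference = -18.
Extend backward: -122 + 18 = -104;  -352 + 104 = -248;  -565 + 248 = -317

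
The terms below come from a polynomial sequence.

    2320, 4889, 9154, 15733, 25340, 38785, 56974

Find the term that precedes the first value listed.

2569, 4265, 6579, 9607, 13445, 18189
1696, 2314, 3028, 3838, 4744
618, 714, 810, 906
96, 96, 96
The fourth differences are constant at 96.
Work back: 618 − 96 = 522;  1696 − 522 = 1174;  2569 − 1174 = 1395;  2320 − 1395 = 925

925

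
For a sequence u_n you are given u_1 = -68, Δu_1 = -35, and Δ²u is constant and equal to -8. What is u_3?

-146

Build the table forward from the leading diagonal:
D2: -8  -8  -8
D1: -35  -43  -51
u: -68  -103  -146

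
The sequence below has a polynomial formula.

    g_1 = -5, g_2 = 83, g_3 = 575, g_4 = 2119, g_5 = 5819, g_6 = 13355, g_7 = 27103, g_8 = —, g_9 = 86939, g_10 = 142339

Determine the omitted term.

50255

Using the first 7 terms:
First differences: 88, 492, 1544, 3700, 7536, 13748
Second differences: 404, 1052, 2156, 3836, 6212
Third differences: 648, 1104, 1680, 2376
Fourth differences: 456, 576, 696
Fifth differences: 120, 120
Constant fifth difference = 120.
Extend forward: 696 + 120 = 816;  2376 + 816 = 3192;  6212 + 3192 = 9404;  13748 + 9404 = 23152;  27103 + 23152 = 50255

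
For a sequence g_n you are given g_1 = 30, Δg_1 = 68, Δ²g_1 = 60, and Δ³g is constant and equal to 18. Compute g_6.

1150

Build the table forward from the leading diagonal:
D3: 18, 18, 18, 18, 18, 18
D2: 60, 78, 96, 114, 132, 150
D1: 68, 128, 206, 302, 416, 548
g: 30, 98, 226, 432, 734, 1150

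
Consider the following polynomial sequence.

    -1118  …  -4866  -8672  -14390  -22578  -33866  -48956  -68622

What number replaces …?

-2486

Using the last 7 terms:
-3806, -5718, -8188, -11288, -15090, -19666
-1912, -2470, -3100, -3802, -4576
-558, -630, -702, -774
-72, -72, -72
Constant fourth difference = -72.
Extend backward: -558 + 72 = -486;  -1912 + 486 = -1426;  -3806 + 1426 = -2380;  -4866 + 2380 = -2486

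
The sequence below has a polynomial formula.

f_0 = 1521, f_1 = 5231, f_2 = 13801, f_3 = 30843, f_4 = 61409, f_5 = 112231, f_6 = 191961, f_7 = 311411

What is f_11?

1491691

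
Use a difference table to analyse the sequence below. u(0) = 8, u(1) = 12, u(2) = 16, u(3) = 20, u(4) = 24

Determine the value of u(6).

32

D1: 4  4  4  4
The first differences are constant (4).
24 + 4 = 28
28 + 4 = 32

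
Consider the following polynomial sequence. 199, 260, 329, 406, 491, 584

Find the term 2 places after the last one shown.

794

First differences: 61  69  77  85  93
Second differences: 8  8  8  8
Constant second difference = 8, so extend:
93 + 8 = 101;  584 + 101 = 685
101 + 8 = 109;  685 + 109 = 794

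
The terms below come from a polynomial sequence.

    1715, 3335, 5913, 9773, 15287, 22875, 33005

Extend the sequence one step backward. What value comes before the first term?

777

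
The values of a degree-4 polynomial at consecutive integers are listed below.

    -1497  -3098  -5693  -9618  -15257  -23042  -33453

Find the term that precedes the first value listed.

-602

Δ: -1601  -2595  -3925  -5639  -7785  -10411
Δ²: -994  -1330  -1714  -2146  -2626
Δ³: -336  -384  -432  -480
Δ⁴: -48  -48  -48
The fourth differences are constant at -48.
Work back: -336 + 48 = -288;  -994 + 288 = -706;  -1601 + 706 = -895;  -1497 + 895 = -602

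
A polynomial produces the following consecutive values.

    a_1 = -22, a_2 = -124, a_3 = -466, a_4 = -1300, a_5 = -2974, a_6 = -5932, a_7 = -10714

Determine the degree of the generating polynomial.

4

D1: -102, -342, -834, -1674, -2958, -4782
D2: -240, -492, -840, -1284, -1824
D3: -252, -348, -444, -540
D4: -96, -96, -96
The fourth differences are constant, so the polynomial has degree 4.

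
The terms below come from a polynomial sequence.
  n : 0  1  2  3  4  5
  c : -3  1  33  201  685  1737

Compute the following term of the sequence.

3681

First differences: 4, 32, 168, 484, 1052
Second differences: 28, 136, 316, 568
Third differences: 108, 180, 252
Fourth differences: 72, 72
Constant fourth difference = 72, so extend:
252 + 72 = 324;  568 + 324 = 892;  1052 + 892 = 1944;  1737 + 1944 = 3681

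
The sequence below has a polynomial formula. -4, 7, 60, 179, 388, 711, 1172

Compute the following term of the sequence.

1795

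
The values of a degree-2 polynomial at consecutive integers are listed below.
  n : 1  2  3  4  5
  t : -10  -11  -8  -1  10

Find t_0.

First differences: -1, 3, 7, 11
Second differences: 4, 4, 4
The second differences are constant at 4.
Work back: -1 − 4 = -5;  -10 + 5 = -5

-5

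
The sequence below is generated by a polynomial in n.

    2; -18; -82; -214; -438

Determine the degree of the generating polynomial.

3

Δ: -20, -64, -132, -224
Δ²: -44, -68, -92
Δ³: -24, -24
The third differences are constant, so the polynomial has degree 3.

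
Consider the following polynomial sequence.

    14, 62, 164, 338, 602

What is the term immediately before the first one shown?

2

D1: 48, 102, 174, 264
D2: 54, 72, 90
D3: 18, 18
The third differences are constant at 18.
Work back: 54 − 18 = 36;  48 − 36 = 12;  14 − 12 = 2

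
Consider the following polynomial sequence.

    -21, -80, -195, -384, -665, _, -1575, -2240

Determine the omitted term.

Using the first 5 terms:
First differences: -59, -115, -189, -281
Second differences: -56, -74, -92
Third differences: -18, -18
Constant third difference = -18.
Extend forward: -92 − 18 = -110;  -281 − 110 = -391;  -665 − 391 = -1056

-1056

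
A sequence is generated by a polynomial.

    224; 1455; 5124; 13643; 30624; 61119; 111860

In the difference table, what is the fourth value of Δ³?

6732

First differences: 1231, 3669, 8519, 16981, 30495, 50741
Second differences: 2438, 4850, 8462, 13514, 20246
Third differences: 2412, 3612, 5052, 6732
Fourth differences: 1200, 1440, 1680
Fifth differences: 240, 240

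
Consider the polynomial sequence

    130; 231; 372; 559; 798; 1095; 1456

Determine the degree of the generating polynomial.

3

D1: 101, 141, 187, 239, 297, 361
D2: 40, 46, 52, 58, 64
D3: 6, 6, 6, 6
The third differences are constant, so the polynomial has degree 3.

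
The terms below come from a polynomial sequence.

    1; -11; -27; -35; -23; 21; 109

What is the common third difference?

D1: -12, -16, -8, 12, 44, 88
D2: -4, 8, 20, 32, 44
D3: 12, 12, 12, 12

12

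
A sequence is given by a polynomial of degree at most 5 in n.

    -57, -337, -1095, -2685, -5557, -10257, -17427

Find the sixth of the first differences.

-7170

D1: -280, -758, -1590, -2872, -4700, -7170
D2: -478, -832, -1282, -1828, -2470
D3: -354, -450, -546, -642
D4: -96, -96, -96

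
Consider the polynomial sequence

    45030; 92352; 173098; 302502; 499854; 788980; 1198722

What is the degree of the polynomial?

5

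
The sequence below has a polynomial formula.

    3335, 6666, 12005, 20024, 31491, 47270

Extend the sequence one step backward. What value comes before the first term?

1436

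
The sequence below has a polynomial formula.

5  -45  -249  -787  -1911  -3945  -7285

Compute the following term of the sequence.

D1: -50, -204, -538, -1124, -2034, -3340
D2: -154, -334, -586, -910, -1306
D3: -180, -252, -324, -396
D4: -72, -72, -72
Constant fourth difference = -72, so extend:
-396 − 72 = -468;  -1306 − 468 = -1774;  -3340 − 1774 = -5114;  -7285 − 5114 = -12399

-12399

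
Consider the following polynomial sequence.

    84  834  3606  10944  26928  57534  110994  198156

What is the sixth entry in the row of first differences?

53460

D1: 750, 2772, 7338, 15984, 30606, 53460, 87162
D2: 2022, 4566, 8646, 14622, 22854, 33702
D3: 2544, 4080, 5976, 8232, 10848
D4: 1536, 1896, 2256, 2616
D5: 360, 360, 360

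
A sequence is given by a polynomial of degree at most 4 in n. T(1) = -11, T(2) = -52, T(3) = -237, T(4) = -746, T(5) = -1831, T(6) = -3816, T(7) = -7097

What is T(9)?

-41, -185, -509, -1085, -1985, -3281
-144, -324, -576, -900, -1296
-180, -252, -324, -396
-72, -72, -72
Constant fourth difference = -72, so extend:
-396 − 72 = -468;  -1296 − 468 = -1764;  -3281 − 1764 = -5045;  -7097 − 5045 = -12142
-468 − 72 = -540;  -1764 − 540 = -2304;  -5045 − 2304 = -7349;  -12142 − 7349 = -19491

-19491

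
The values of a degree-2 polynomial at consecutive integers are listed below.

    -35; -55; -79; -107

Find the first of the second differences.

D1: -20, -24, -28
D2: -4, -4

-4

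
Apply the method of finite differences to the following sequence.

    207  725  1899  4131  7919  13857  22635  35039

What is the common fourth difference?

96

First differences: 518, 1174, 2232, 3788, 5938, 8778, 12404
Second differences: 656, 1058, 1556, 2150, 2840, 3626
Third differences: 402, 498, 594, 690, 786
Fourth differences: 96, 96, 96, 96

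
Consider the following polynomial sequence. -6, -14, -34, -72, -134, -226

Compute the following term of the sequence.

-354

D1: -8  -20  -38  -62  -92
D2: -12  -18  -24  -30
D3: -6  -6  -6
The third differences are constant (-6).
-30 − 6 = -36;  -92 − 36 = -128;  -226 − 128 = -354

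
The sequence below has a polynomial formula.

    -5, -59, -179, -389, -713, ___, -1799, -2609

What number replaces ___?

-1175

Using the first 5 terms:
Δ: -54, -120, -210, -324
Δ²: -66, -90, -114
Δ³: -24, -24
Constant third difference = -24.
Extend forward: -114 − 24 = -138;  -324 − 138 = -462;  -713 − 462 = -1175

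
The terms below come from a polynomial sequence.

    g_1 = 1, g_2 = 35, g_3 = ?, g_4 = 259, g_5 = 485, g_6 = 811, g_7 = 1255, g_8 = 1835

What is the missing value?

115

Using the last 5 terms:
First differences: 226, 326, 444, 580
Second differences: 100, 118, 136
Third differences: 18, 18
Constant third difference = 18.
Extend backward: 100 − 18 = 82;  226 − 82 = 144;  259 − 144 = 115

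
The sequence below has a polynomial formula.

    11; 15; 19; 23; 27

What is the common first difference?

First differences: 4, 4, 4, 4

4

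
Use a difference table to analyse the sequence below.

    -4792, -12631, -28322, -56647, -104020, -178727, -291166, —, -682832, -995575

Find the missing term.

Using the first 7 terms:
First differences: -7839, -15691, -28325, -47373, -74707, -112439
Second differences: -7852, -12634, -19048, -27334, -37732
Third differences: -4782, -6414, -8286, -10398
Fourth differences: -1632, -1872, -2112
Fifth differences: -240, -240
Constant fifth difference = -240.
Extend forward: -2112 − 240 = -2352;  -10398 − 2352 = -12750;  -37732 − 12750 = -50482;  -112439 − 50482 = -162921;  -291166 − 162921 = -454087

-454087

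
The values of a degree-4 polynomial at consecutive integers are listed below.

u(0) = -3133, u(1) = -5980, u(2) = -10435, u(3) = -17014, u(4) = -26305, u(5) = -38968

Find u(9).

-139060

D1: -2847  -4455  -6579  -9291  -12663
D2: -1608  -2124  -2712  -3372
D3: -516  -588  -660
D4: -72  -72
Fourth differences constant at -72.
-660 − 72 = -732;  -3372 − 732 = -4104;  -12663 − 4104 = -16767;  -38968 − 16767 = -55735
-732 − 72 = -804;  -4104 − 804 = -4908;  -16767 − 4908 = -21675;  -55735 − 21675 = -77410
-804 − 72 = -876;  -4908 − 876 = -5784;  -21675 − 5784 = -27459;  -77410 − 27459 = -104869
-876 − 72 = -948;  -5784 − 948 = -6732;  -27459 − 6732 = -34191;  -104869 − 34191 = -139060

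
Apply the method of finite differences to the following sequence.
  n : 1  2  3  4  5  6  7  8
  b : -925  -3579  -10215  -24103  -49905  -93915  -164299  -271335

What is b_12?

Δ: -2654  -6636  -13888  -25802  -44010  -70384  -107036
Δ²: -3982  -7252  -11914  -18208  -26374  -36652
Δ³: -3270  -4662  -6294  -8166  -10278
Δ⁴: -1392  -1632  -1872  -2112
Δ⁵: -240  -240  -240
Constant fifth difference = -240, so extend:
-2112 − 240 = -2352;  -10278 − 2352 = -12630;  -36652 − 12630 = -49282;  -107036 − 49282 = -156318;  -271335 − 156318 = -427653
-2352 − 240 = -2592;  -12630 − 2592 = -15222;  -49282 − 15222 = -64504;  -156318 − 64504 = -220822;  -427653 − 220822 = -648475
-2592 − 240 = -2832;  -15222 − 2832 = -18054;  -64504 − 18054 = -82558;  -220822 − 82558 = -303380;  -648475 − 303380 = -951855
-2832 − 240 = -3072;  -18054 − 3072 = -21126;  -82558 − 21126 = -103684;  -303380 − 103684 = -407064;  -951855 − 407064 = -1358919

-1358919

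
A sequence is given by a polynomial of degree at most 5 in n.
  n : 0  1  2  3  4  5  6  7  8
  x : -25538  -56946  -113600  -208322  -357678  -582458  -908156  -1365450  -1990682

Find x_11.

-5332466

First differences: -31408, -56654, -94722, -149356, -224780, -325698, -457294, -625232
Second differences: -25246, -38068, -54634, -75424, -100918, -131596, -167938
Third differences: -12822, -16566, -20790, -25494, -30678, -36342
Fourth differences: -3744, -4224, -4704, -5184, -5664
Fifth differences: -480, -480, -480, -480
The fifth differences are constant (-480).
-5664 − 480 = -6144;  -36342 − 6144 = -42486;  -167938 − 42486 = -210424;  -625232 − 210424 = -835656;  -1990682 − 835656 = -2826338
-6144 − 480 = -6624;  -42486 − 6624 = -49110;  -210424 − 49110 = -259534;  -835656 − 259534 = -1095190;  -2826338 − 1095190 = -3921528
-6624 − 480 = -7104;  -49110 − 7104 = -56214;  -259534 − 56214 = -315748;  -1095190 − 315748 = -1410938;  -3921528 − 1410938 = -5332466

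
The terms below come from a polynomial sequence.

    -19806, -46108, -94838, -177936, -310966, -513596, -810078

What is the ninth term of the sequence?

-26302, -48730, -83098, -133030, -202630, -296482
-22428, -34368, -49932, -69600, -93852
-11940, -15564, -19668, -24252
-3624, -4104, -4584
-480, -480
Fifth differences constant at -480.
-4584 − 480 = -5064;  -24252 − 5064 = -29316;  -93852 − 29316 = -123168;  -296482 − 123168 = -419650;  -810078 − 419650 = -1229728
-5064 − 480 = -5544;  -29316 − 5544 = -34860;  -123168 − 34860 = -158028;  -419650 − 158028 = -577678;  -1229728 − 577678 = -1807406

-1807406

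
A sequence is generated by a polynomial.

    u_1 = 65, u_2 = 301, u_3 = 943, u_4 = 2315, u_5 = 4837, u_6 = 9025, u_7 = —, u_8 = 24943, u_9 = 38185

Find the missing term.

15491

Using the first 6 terms:
D1: 236, 642, 1372, 2522, 4188
D2: 406, 730, 1150, 1666
D3: 324, 420, 516
D4: 96, 96
Constant fourth difference = 96.
Extend forward: 516 + 96 = 612;  1666 + 612 = 2278;  4188 + 2278 = 6466;  9025 + 6466 = 15491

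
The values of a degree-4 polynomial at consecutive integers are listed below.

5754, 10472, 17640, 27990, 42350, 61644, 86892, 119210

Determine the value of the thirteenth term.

First differences: 4718  7168  10350  14360  19294  25248  32318
Second differences: 2450  3182  4010  4934  5954  7070
Third differences: 732  828  924  1020  1116
Fourth differences: 96  96  96  96
Fourth differences constant at 96.
1116 + 96 = 1212;  7070 + 1212 = 8282;  32318 + 8282 = 40600;  119210 + 40600 = 159810
1212 + 96 = 1308;  8282 + 1308 = 9590;  40600 + 9590 = 50190;  159810 + 50190 = 210000
1308 + 96 = 1404;  9590 + 1404 = 10994;  50190 + 10994 = 61184;  210000 + 61184 = 271184
1404 + 96 = 1500;  10994 + 1500 = 12494;  61184 + 12494 = 73678;  271184 + 73678 = 344862
1500 + 96 = 1596;  12494 + 1596 = 14090;  73678 + 14090 = 87768;  344862 + 87768 = 432630

432630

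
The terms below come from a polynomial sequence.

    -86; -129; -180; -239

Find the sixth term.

-381

-43 , -51 , -59
-8 , -8
The second differences are constant (-8).
-59 − 8 = -67;  -239 − 67 = -306
-67 − 8 = -75;  -306 − 75 = -381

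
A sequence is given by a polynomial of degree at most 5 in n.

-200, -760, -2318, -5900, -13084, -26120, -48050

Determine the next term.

-82828

First differences: -560 , -1558 , -3582 , -7184 , -13036 , -21930
Second differences: -998 , -2024 , -3602 , -5852 , -8894
Third differences: -1026 , -1578 , -2250 , -3042
Fourth differences: -552 , -672 , -792
Fifth differences: -120 , -120
Fifth differences constant at -120.
-792 − 120 = -912;  -3042 − 912 = -3954;  -8894 − 3954 = -12848;  -21930 − 12848 = -34778;  -48050 − 34778 = -82828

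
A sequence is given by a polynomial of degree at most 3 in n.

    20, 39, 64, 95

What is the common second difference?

6

First differences: 19, 25, 31
Second differences: 6, 6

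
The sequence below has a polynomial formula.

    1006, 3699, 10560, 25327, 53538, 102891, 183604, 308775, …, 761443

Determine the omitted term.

Using the first 8 terms:
D1: 2693  6861  14767  28211  49353  80713  125171
D2: 4168  7906  13444  21142  31360  44458
D3: 3738  5538  7698  10218  13098
D4: 1800  2160  2520  2880
D5: 360  360  360
Constant fifth difference = 360.
Extend forward: 2880 + 360 = 3240;  13098 + 3240 = 16338;  44458 + 16338 = 60796;  125171 + 60796 = 185967;  308775 + 185967 = 494742

494742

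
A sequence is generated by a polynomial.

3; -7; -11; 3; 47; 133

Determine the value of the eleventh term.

1613

D1: -10 , -4 , 14 , 44 , 86
D2: 6 , 18 , 30 , 42
D3: 12 , 12 , 12
Third differences constant at 12.
42 + 12 = 54;  86 + 54 = 140;  133 + 140 = 273
54 + 12 = 66;  140 + 66 = 206;  273 + 206 = 479
66 + 12 = 78;  206 + 78 = 284;  479 + 284 = 763
78 + 12 = 90;  284 + 90 = 374;  763 + 374 = 1137
90 + 12 = 102;  374 + 102 = 476;  1137 + 476 = 1613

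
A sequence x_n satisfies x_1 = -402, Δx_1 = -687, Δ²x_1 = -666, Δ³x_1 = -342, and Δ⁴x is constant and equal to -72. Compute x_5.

-8586

Build the table forward from the leading diagonal:
Fourth differences: -72, -72, -72, -72, -72
Third differences: -342, -414, -486, -558, -630
Second differences: -666, -1008, -1422, -1908, -2466
First differences: -687, -1353, -2361, -3783, -5691
x: -402, -1089, -2442, -4803, -8586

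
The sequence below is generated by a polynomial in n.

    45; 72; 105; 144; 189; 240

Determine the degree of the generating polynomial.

D1: 27, 33, 39, 45, 51
D2: 6, 6, 6, 6
The second differences are constant, so the polynomial has degree 2.

2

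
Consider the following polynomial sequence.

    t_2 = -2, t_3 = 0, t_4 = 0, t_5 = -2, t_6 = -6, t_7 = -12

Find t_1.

-6

D1: 2, 0, -2, -4, -6
D2: -2, -2, -2, -2
The second differences are constant at -2.
Work back: 2 + 2 = 4;  -2 − 4 = -6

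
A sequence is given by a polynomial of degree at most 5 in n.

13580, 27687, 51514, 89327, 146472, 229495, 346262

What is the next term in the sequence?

14107  23827  37813  57145  83023  116767
9720  13986  19332  25878  33744
4266  5346  6546  7866
1080  1200  1320
120  120
The fifth differences are constant (120).
1320 + 120 = 1440;  7866 + 1440 = 9306;  33744 + 9306 = 43050;  116767 + 43050 = 159817;  346262 + 159817 = 506079

506079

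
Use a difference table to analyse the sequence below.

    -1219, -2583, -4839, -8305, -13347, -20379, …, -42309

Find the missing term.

Using the first 6 terms:
D1: -1364, -2256, -3466, -5042, -7032
D2: -892, -1210, -1576, -1990
D3: -318, -366, -414
D4: -48, -48
Constant fourth difference = -48.
Extend forward: -414 − 48 = -462;  -1990 − 462 = -2452;  -7032 − 2452 = -9484;  -20379 − 9484 = -29863

-29863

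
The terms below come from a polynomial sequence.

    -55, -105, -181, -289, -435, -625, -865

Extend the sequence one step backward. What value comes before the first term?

Δ: -50  -76  -108  -146  -190  -240
Δ²: -26  -32  -38  -44  -50
Δ³: -6  -6  -6  -6
The third differences are constant at -6.
Work back: -26 + 6 = -20;  -50 + 20 = -30;  -55 + 30 = -25

-25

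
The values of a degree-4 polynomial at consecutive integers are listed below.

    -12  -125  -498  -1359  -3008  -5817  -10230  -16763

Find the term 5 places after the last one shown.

-104328

D1: -113 , -373 , -861 , -1649 , -2809 , -4413 , -6533
D2: -260 , -488 , -788 , -1160 , -1604 , -2120
D3: -228 , -300 , -372 , -444 , -516
D4: -72 , -72 , -72 , -72
Constant fourth difference = -72, so extend:
-516 − 72 = -588;  -2120 − 588 = -2708;  -6533 − 2708 = -9241;  -16763 − 9241 = -26004
-588 − 72 = -660;  -2708 − 660 = -3368;  -9241 − 3368 = -12609;  -26004 − 12609 = -38613
-660 − 72 = -732;  -3368 − 732 = -4100;  -12609 − 4100 = -16709;  -38613 − 16709 = -55322
-732 − 72 = -804;  -4100 − 804 = -4904;  -16709 − 4904 = -21613;  -55322 − 21613 = -76935
-804 − 72 = -876;  -4904 − 876 = -5780;  -21613 − 5780 = -27393;  -76935 − 27393 = -104328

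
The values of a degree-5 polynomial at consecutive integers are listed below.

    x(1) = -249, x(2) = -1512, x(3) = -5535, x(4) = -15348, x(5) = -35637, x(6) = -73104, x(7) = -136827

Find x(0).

-12

Δ: -1263, -4023, -9813, -20289, -37467, -63723
Δ²: -2760, -5790, -10476, -17178, -26256
Δ³: -3030, -4686, -6702, -9078
Δ⁴: -1656, -2016, -2376
Δ⁵: -360, -360
The fifth differences are constant at -360.
Work back: -1656 + 360 = -1296;  -3030 + 1296 = -1734;  -2760 + 1734 = -1026;  -1263 + 1026 = -237;  -249 + 237 = -12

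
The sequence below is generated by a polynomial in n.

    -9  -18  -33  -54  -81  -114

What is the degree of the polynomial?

2

D1: -9, -15, -21, -27, -33
D2: -6, -6, -6, -6
The second differences are constant, so the polynomial has degree 2.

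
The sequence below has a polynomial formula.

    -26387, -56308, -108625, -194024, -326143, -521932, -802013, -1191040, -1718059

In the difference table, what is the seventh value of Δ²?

-137992

D1: -29921, -52317, -85399, -132119, -195789, -280081, -389027, -527019
D2: -22396, -33082, -46720, -63670, -84292, -108946, -137992
D3: -10686, -13638, -16950, -20622, -24654, -29046
D4: -2952, -3312, -3672, -4032, -4392
D5: -360, -360, -360, -360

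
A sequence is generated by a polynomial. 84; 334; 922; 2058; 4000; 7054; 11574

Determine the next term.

250, 588, 1136, 1942, 3054, 4520
338, 548, 806, 1112, 1466
210, 258, 306, 354
48, 48, 48
The fourth differences are constant (48).
354 + 48 = 402;  1466 + 402 = 1868;  4520 + 1868 = 6388;  11574 + 6388 = 17962

17962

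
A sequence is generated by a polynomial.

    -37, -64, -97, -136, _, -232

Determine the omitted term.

-181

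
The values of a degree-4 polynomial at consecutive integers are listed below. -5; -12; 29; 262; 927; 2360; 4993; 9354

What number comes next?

16067

-7, 41, 233, 665, 1433, 2633, 4361
48, 192, 432, 768, 1200, 1728
144, 240, 336, 432, 528
96, 96, 96, 96
Fourth differences constant at 96.
528 + 96 = 624;  1728 + 624 = 2352;  4361 + 2352 = 6713;  9354 + 6713 = 16067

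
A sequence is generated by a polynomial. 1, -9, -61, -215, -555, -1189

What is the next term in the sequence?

-2249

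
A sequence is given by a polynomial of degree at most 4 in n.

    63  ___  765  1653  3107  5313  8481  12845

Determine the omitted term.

Using the last 6 terms:
888, 1454, 2206, 3168, 4364
566, 752, 962, 1196
186, 210, 234
24, 24
Constant fourth difference = 24.
Extend backward: 186 − 24 = 162;  566 − 162 = 404;  888 − 404 = 484;  765 − 484 = 281

281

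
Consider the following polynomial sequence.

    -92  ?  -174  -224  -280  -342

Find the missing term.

Using the last 4 terms:
-50  -56  -62
-6  -6
Constant second difference = -6.
Extend backward: -50 + 6 = -44;  -174 + 44 = -130

-130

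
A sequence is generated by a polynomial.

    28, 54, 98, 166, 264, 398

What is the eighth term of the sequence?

798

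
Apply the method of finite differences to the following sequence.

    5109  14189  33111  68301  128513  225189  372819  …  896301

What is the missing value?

589301

Using the first 7 terms:
9080, 18922, 35190, 60212, 96676, 147630
9842, 16268, 25022, 36464, 50954
6426, 8754, 11442, 14490
2328, 2688, 3048
360, 360
Constant fifth difference = 360.
Extend forward: 3048 + 360 = 3408;  14490 + 3408 = 17898;  50954 + 17898 = 68852;  147630 + 68852 = 216482;  372819 + 216482 = 589301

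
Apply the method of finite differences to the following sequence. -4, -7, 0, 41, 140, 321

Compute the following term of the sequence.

D1: -3, 7, 41, 99, 181
D2: 10, 34, 58, 82
D3: 24, 24, 24
The third differences are constant (24).
82 + 24 = 106;  181 + 106 = 287;  321 + 287 = 608

608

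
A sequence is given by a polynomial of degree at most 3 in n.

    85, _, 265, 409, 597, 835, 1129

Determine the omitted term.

Using the last 5 terms:
D1: 144, 188, 238, 294
D2: 44, 50, 56
D3: 6, 6
Constant third difference = 6.
Extend backward: 44 − 6 = 38;  144 − 38 = 106;  265 − 106 = 159

159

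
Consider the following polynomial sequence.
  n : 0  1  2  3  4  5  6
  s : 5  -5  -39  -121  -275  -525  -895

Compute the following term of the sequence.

-1409

-10 , -34 , -82 , -154 , -250 , -370
-24 , -48 , -72 , -96 , -120
-24 , -24 , -24 , -24
Constant third difference = -24, so extend:
-120 − 24 = -144;  -370 − 144 = -514;  -895 − 514 = -1409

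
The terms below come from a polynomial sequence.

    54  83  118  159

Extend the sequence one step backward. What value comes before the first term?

31

29, 35, 41
6, 6
The second differences are constant at 6.
Work back: 29 − 6 = 23;  54 − 23 = 31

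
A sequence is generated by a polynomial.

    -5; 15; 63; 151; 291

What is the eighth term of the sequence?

1143

Δ: 20, 48, 88, 140
Δ²: 28, 40, 52
Δ³: 12, 12
Constant third difference = 12, so extend:
52 + 12 = 64;  140 + 64 = 204;  291 + 204 = 495
64 + 12 = 76;  204 + 76 = 280;  495 + 280 = 775
76 + 12 = 88;  280 + 88 = 368;  775 + 368 = 1143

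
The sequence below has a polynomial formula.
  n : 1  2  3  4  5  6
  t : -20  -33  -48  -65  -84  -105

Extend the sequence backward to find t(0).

Δ: -13  -15  -17  -19  -21
Δ²: -2  -2  -2  -2
The second differences are constant at -2.
Work back: -13 + 2 = -11;  -20 + 11 = -9

-9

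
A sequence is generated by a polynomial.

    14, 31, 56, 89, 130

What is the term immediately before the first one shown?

Δ: 17  25  33  41
Δ²: 8  8  8
The second differences are constant at 8.
Work back: 17 − 8 = 9;  14 − 9 = 5

5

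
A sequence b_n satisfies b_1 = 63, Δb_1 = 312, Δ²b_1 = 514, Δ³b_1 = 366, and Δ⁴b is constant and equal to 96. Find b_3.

Build the table forward from the leading diagonal:
D4: 96  96  96
D3: 366  462  558
D2: 514  880  1342
D1: 312  826  1706
b: 63  375  1201

1201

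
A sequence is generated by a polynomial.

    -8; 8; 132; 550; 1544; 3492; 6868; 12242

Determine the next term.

20280

First differences: 16  124  418  994  1948  3376  5374
Second differences: 108  294  576  954  1428  1998
Third differences: 186  282  378  474  570
Fourth differences: 96  96  96  96
Constant fourth difference = 96, so extend:
570 + 96 = 666;  1998 + 666 = 2664;  5374 + 2664 = 8038;  12242 + 8038 = 20280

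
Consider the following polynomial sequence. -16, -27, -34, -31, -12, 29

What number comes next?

98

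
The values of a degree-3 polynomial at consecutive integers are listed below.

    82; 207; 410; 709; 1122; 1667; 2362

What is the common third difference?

18

First differences: 125, 203, 299, 413, 545, 695
Second differences: 78, 96, 114, 132, 150
Third differences: 18, 18, 18, 18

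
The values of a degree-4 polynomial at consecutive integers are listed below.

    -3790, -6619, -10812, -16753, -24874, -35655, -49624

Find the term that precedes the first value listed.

-1989

First differences: -2829  -4193  -5941  -8121  -10781  -13969
Second differences: -1364  -1748  -2180  -2660  -3188
Third differences: -384  -432  -480  -528
Fourth differences: -48  -48  -48
The fourth differences are constant at -48.
Work back: -384 + 48 = -336;  -1364 + 336 = -1028;  -2829 + 1028 = -1801;  -3790 + 1801 = -1989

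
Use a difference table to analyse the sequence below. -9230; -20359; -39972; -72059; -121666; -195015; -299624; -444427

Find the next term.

First differences: -11129 , -19613 , -32087 , -49607 , -73349 , -104609 , -144803
Second differences: -8484 , -12474 , -17520 , -23742 , -31260 , -40194
Third differences: -3990 , -5046 , -6222 , -7518 , -8934
Fourth differences: -1056 , -1176 , -1296 , -1416
Fifth differences: -120 , -120 , -120
The fifth differences are constant (-120).
-1416 − 120 = -1536;  -8934 − 1536 = -10470;  -40194 − 10470 = -50664;  -144803 − 50664 = -195467;  -444427 − 195467 = -639894

-639894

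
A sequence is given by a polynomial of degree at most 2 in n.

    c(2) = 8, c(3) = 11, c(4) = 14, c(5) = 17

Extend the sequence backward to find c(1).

First differences: 3, 3, 3
The first differences are constant at 3.
Work back: 8 − 3 = 5

5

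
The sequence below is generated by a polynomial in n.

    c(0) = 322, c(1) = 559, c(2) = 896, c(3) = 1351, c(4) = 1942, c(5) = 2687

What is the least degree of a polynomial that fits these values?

Δ: 237, 337, 455, 591, 745
Δ²: 100, 118, 136, 154
Δ³: 18, 18, 18
The third differences are constant, so the polynomial has degree 3.

3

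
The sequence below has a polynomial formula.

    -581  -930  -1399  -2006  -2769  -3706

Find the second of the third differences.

D1: -349, -469, -607, -763, -937
D2: -120, -138, -156, -174
D3: -18, -18, -18

-18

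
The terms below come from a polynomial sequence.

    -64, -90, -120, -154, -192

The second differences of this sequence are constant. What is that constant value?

-4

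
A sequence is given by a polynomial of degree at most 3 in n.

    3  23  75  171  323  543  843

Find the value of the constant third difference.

Δ: 20, 52, 96, 152, 220, 300
Δ²: 32, 44, 56, 68, 80
Δ³: 12, 12, 12, 12

12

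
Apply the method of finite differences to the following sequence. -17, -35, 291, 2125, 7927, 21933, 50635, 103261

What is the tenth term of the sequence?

First differences: -18, 326, 1834, 5802, 14006, 28702, 52626
Second differences: 344, 1508, 3968, 8204, 14696, 23924
Third differences: 1164, 2460, 4236, 6492, 9228
Fourth differences: 1296, 1776, 2256, 2736
Fifth differences: 480, 480, 480
The fifth differences are constant (480).
2736 + 480 = 3216;  9228 + 3216 = 12444;  23924 + 12444 = 36368;  52626 + 36368 = 88994;  103261 + 88994 = 192255
3216 + 480 = 3696;  12444 + 3696 = 16140;  36368 + 16140 = 52508;  88994 + 52508 = 141502;  192255 + 141502 = 333757

333757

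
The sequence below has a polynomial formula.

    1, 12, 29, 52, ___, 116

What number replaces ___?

Using the first 4 terms:
First differences: 11, 17, 23
Second differences: 6, 6
Constant second difference = 6.
Extend forward: 23 + 6 = 29;  52 + 29 = 81

81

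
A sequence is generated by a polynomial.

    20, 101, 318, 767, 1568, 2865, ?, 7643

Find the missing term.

Using the first 6 terms:
Δ: 81  217  449  801  1297
Δ²: 136  232  352  496
Δ³: 96  120  144
Δ⁴: 24  24
Constant fourth difference = 24.
Extend forward: 144 + 24 = 168;  496 + 168 = 664;  1297 + 664 = 1961;  2865 + 1961 = 4826

4826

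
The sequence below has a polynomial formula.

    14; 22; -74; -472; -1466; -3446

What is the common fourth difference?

-96

First differences: 8, -96, -398, -994, -1980
Second differences: -104, -302, -596, -986
Third differences: -198, -294, -390
Fourth differences: -96, -96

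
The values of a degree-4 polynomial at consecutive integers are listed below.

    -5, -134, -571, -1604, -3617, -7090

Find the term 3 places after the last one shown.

-32509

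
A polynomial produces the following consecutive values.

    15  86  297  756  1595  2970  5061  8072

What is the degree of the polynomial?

4

First differences: 71, 211, 459, 839, 1375, 2091, 3011
Second differences: 140, 248, 380, 536, 716, 920
Third differences: 108, 132, 156, 180, 204
Fourth differences: 24, 24, 24, 24
The fourth differences are constant, so the polynomial has degree 4.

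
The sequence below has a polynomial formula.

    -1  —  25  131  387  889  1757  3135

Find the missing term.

-3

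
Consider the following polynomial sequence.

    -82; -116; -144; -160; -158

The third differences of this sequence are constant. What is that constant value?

6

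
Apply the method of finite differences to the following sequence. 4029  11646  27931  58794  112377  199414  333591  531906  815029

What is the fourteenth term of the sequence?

4528614

First differences: 7617, 16285, 30863, 53583, 87037, 134177, 198315, 283123
Second differences: 8668, 14578, 22720, 33454, 47140, 64138, 84808
Third differences: 5910, 8142, 10734, 13686, 16998, 20670
Fourth differences: 2232, 2592, 2952, 3312, 3672
Fifth differences: 360, 360, 360, 360
Constant fifth difference = 360, so extend:
3672 + 360 = 4032;  20670 + 4032 = 24702;  84808 + 24702 = 109510;  283123 + 109510 = 392633;  815029 + 392633 = 1207662
4032 + 360 = 4392;  24702 + 4392 = 29094;  109510 + 29094 = 138604;  392633 + 138604 = 531237;  1207662 + 531237 = 1738899
4392 + 360 = 4752;  29094 + 4752 = 33846;  138604 + 33846 = 172450;  531237 + 172450 = 703687;  1738899 + 703687 = 2442586
4752 + 360 = 5112;  33846 + 5112 = 38958;  172450 + 38958 = 211408;  703687 + 211408 = 915095;  2442586 + 915095 = 3357681
5112 + 360 = 5472;  38958 + 5472 = 44430;  211408 + 44430 = 255838;  915095 + 255838 = 1170933;  3357681 + 1170933 = 4528614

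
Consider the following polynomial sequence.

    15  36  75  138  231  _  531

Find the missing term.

Using the first 5 terms:
D1: 21  39  63  93
D2: 18  24  30
D3: 6  6
Constant third difference = 6.
Extend forward: 30 + 6 = 36;  93 + 36 = 129;  231 + 129 = 360

360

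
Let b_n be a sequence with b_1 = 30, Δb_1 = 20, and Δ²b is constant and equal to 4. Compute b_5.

134

Build the table forward from the leading diagonal:
Second differences: 4  4  4  4  4
First differences: 20  24  28  32  36
b: 30  50  74  102  134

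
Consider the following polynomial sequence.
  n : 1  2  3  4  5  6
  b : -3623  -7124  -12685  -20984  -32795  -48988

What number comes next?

-70529

First differences: -3501  -5561  -8299  -11811  -16193
Second differences: -2060  -2738  -3512  -4382
Third differences: -678  -774  -870
Fourth differences: -96  -96
Constant fourth difference = -96, so extend:
-870 − 96 = -966;  -4382 − 966 = -5348;  -16193 − 5348 = -21541;  -48988 − 21541 = -70529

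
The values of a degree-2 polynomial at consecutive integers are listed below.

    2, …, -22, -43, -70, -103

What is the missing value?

Using the last 4 terms:
D1: -21  -27  -33
D2: -6  -6
Constant second difference = -6.
Extend backward: -21 + 6 = -15;  -22 + 15 = -7

-7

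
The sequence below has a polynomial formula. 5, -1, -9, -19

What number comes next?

-31

First differences: -6  -8  -10
Second differences: -2  -2
The second differences are constant (-2).
-10 − 2 = -12;  -19 − 12 = -31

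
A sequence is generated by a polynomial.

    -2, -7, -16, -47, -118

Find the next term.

-247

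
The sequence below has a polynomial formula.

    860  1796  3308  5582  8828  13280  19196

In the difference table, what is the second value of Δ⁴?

First differences: 936, 1512, 2274, 3246, 4452, 5916
Second differences: 576, 762, 972, 1206, 1464
Third differences: 186, 210, 234, 258
Fourth differences: 24, 24, 24

24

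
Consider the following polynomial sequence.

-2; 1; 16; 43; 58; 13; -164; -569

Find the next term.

3, 15, 27, 15, -45, -177, -405
12, 12, -12, -60, -132, -228
0, -24, -48, -72, -96
-24, -24, -24, -24
Constant fourth difference = -24, so extend:
-96 − 24 = -120;  -228 − 120 = -348;  -405 − 348 = -753;  -569 − 753 = -1322

-1322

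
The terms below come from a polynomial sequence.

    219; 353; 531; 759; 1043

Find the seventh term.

1803

134, 178, 228, 284
44, 50, 56
6, 6
Constant third difference = 6, so extend:
56 + 6 = 62;  284 + 62 = 346;  1043 + 346 = 1389
62 + 6 = 68;  346 + 68 = 414;  1389 + 414 = 1803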